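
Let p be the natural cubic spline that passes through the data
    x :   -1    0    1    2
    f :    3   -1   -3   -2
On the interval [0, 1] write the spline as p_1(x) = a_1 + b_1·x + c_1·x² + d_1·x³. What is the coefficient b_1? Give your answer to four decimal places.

Write M_i for p''(x_i). With h_i = 1, 1, 1 and divided differences Δ_i = -4, -2, 1, the continuity of p' gives the tridiagonal system
  1·M_0 + 4·M_1 + 1·M_2 = 6(Δ_1 - Δ_0) = 12
  1·M_1 + 4·M_2 + 1·M_3 = 6(Δ_2 - Δ_1) = 18
Natural end conditions: M_0 = M_3 = 0.
Solving the tridiagonal system: M_0 = 0, M_1 = 2, M_2 = 4, M_3 = 0.
On [0, 1], with p_1(x) = a_1 + b_1·x + c_1·x² + d_1·x³: c_1 = M_1/2 = 1, d_1 = (M_2 - M_1)/(6h_1) = 1/3, b_1 = Δ_1 - h_1(2M_1 + M_2)/6 = -10/3.

-3.3333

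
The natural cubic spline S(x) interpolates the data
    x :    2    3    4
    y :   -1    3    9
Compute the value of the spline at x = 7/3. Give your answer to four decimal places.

0.1852

Let m_i = S''(x_i). Step sizes h_i = 1, 1; slopes of the chords Δ_i = (y_(i+1) - y_i)/h_i = 4, 6.
  1·m_0 + 4·m_1 + 1·m_2 = 6(Δ_1 - Δ_0) = 12
Natural end conditions: m_0 = m_2 = 0.
Solving the tridiagonal system: m_0 = 0, m_1 = 3, m_2 = 0.
On [2, 3], S(x) = -1 + 7/2·(x - 2) + 0·(x - 2)² + 1/2·(x - 2)³.
With (x - 2) = 1/3: S(7/3) = 5/27.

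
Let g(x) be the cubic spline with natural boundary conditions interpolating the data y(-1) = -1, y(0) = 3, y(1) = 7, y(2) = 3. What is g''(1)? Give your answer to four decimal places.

-12.8000

Write σ_i for g''(x_i). With h_i = 1, 1, 1 and divided differences Δ_i = 4, 4, -4, the continuity of g' gives the tridiagonal system
  1·σ_0 + 4·σ_1 + 1·σ_2 = 6(Δ_1 - Δ_0) = 0
  1·σ_1 + 4·σ_2 + 1·σ_3 = 6(Δ_2 - Δ_1) = -48
Natural end conditions: σ_0 = σ_3 = 0.
Solving the tridiagonal system: σ_0 = 0, σ_1 = 16/5, σ_2 = -64/5, σ_3 = 0.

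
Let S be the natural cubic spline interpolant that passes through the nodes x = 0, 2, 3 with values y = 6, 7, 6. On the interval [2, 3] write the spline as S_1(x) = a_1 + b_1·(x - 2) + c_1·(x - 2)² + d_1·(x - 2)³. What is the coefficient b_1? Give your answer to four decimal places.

-0.5000

Write M_i for S''(x_i). With h_i = 2, 1 and divided differences Δ_i = 1/2, -1, the continuity of S' gives the tridiagonal system
  2·M_0 + 6·M_1 + 1·M_2 = 6(Δ_1 - Δ_0) = -9
Natural end conditions: M_0 = M_2 = 0.
Forward elimination and back-substitution give M_0 = 0, M_1 = -3/2, M_2 = 0.
On [2, 3], with S_1(x) = a_1 + b_1·(x - 2) + c_1·(x - 2)² + d_1·(x - 2)³: c_1 = M_1/2 = -3/4, d_1 = (M_2 - M_1)/(6h_1) = 1/4, b_1 = Δ_1 - h_1(2M_1 + M_2)/6 = -1/2.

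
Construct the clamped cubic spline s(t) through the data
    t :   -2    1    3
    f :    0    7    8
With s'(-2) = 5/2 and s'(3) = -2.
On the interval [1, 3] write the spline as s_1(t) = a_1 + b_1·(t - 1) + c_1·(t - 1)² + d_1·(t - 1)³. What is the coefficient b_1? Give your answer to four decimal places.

With σ_i denoting the second derivative at x_i, h_i = 3, 2, and Δ_i = (y_(i+1) − y_i)/h_i = 7/3, 1/2:
  3·σ_0 + 10·σ_1 + 2·σ_2 = 6(Δ_1 - Δ_0) = -11
Clamped end conditions give two more equations: 2h_0·σ_0 + h_0·σ_1 = 6(Δ_0 - s'(-2)) = -1 and h_1·σ_1 + 2h_1·σ_2 = 6(s'(3) - Δ_1) = -15.
Hence σ_0 = 1/30, σ_1 = -2/5, σ_2 = -71/20.
On [1, 3], with s_1(t) = a_1 + b_1·(t - 1) + c_1·(t - 1)² + d_1·(t - 1)³: c_1 = σ_1/2 = -1/5, d_1 = (σ_2 - σ_1)/(6h_1) = -21/80, b_1 = Δ_1 - h_1(2σ_1 + σ_2)/6 = 39/20.

1.9500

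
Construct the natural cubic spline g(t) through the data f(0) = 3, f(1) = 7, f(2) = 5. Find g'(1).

With σ_i denoting the second derivative at x_i, h_i = 1, 1, and Δ_i = (y_(i+1) − y_i)/h_i = 4, -2:
  1·σ_0 + 4·σ_1 + 1·σ_2 = 6(Δ_1 - Δ_0) = -36
Natural end conditions: σ_0 = σ_2 = 0.
Solving: σ_0 = 0, σ_1 = -9, σ_2 = 0.
On [1, 2], g'(t) = b_1 + 2c_1·(t - 1) + 3d_1·(t - 1)² with b_1 = Δ_1 - h_1(2σ_1 + σ_2)/6 = 1, c_1 = σ_1/2 = -9/2, d_1 = (σ_2 - σ_1)/(6h_1) = 3/2. So g'(1) = 1.

1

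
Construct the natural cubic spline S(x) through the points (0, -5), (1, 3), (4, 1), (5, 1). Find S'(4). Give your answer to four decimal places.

-1.1394

With M_i denoting the second derivative at x_i, h_i = 1, 3, 1, and Δ_i = (y_(i+1) − y_i)/h_i = 8, -2/3, 0:
  1·M_0 + 8·M_1 + 3·M_2 = 6(Δ_1 - Δ_0) = -52
  3·M_1 + 8·M_2 + 1·M_3 = 6(Δ_2 - Δ_1) = 4
Natural end conditions: M_0 = M_3 = 0.
Hence M_0 = 0, M_1 = -428/55, M_2 = 188/55, M_3 = 0.
On [4, 5], S'(x) = b_2 + 2c_2·(x - 4) + 3d_2·(x - 4)² with b_2 = Δ_2 - h_2(2M_2 + M_3)/6 = -188/165, c_2 = M_2/2 = 94/55, d_2 = (M_3 - M_2)/(6h_2) = -94/165. So S'(4) = -188/165.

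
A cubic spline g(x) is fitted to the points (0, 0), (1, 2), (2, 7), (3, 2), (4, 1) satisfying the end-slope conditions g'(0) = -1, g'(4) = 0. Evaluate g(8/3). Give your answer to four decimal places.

3.9312

Put m_i = g'' at the i-th knot. Here h = (1, 1, 1, 1) and Δ = (2, 5, -5, -1), so the interior equations h_(i-1)·m_(i-1) + 2(h_(i-1)+h_i)·m_i + h_i·m_(i+1) = 6(Δ_i − Δ_(i-1)) read
  1·m_0 + 4·m_1 + 1·m_2 = 6(Δ_1 - Δ_0) = 18
  1·m_1 + 4·m_2 + 1·m_3 = 6(Δ_2 - Δ_1) = -60
  1·m_2 + 4·m_3 + 1·m_4 = 6(Δ_3 - Δ_2) = 24
Clamped end conditions give two more equations: 2h_0·m_0 + h_0·m_1 = 6(Δ_0 - g'(0)) = 18 and h_3·m_3 + 2h_3·m_4 = 6(g'(4) - Δ_3) = 6.
Solving: m_0 = 34/7, m_1 = 58/7, m_2 = -20, m_3 = 82/7, m_4 = -20/7.
On [2, 3], g(x) = 7 - 2/7·(x - 2) - 10·(x - 2)² + 37/7·(x - 2)³.
With (x - 2) = 2/3: g(8/3) = 743/189.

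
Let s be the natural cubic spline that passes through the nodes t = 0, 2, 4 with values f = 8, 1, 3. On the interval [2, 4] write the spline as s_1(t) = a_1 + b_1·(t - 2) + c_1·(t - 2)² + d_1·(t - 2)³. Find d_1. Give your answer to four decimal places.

Let m_i = s''(x_i). Step sizes h_i = 2, 2; slopes of the chords Δ_i = (y_(i+1) - y_i)/h_i = -7/2, 1.
  2·m_0 + 8·m_1 + 2·m_2 = 6(Δ_1 - Δ_0) = 27
Natural end conditions: m_0 = m_2 = 0.
Forward elimination and back-substitution give m_0 = 0, m_1 = 27/8, m_2 = 0.
On [2, 4], with s_1(t) = a_1 + b_1·(t - 2) + c_1·(t - 2)² + d_1·(t - 2)³: c_1 = m_1/2 = 27/16, d_1 = (m_2 - m_1)/(6h_1) = -9/32, b_1 = Δ_1 - h_1(2m_1 + m_2)/6 = -5/4.

-0.2813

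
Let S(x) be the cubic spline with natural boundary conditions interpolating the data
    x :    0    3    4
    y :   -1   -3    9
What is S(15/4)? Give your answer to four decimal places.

5.6289

With σ_i denoting the second derivative at x_i, h_i = 3, 1, and Δ_i = (y_(i+1) − y_i)/h_i = -2/3, 12:
  3·σ_0 + 8·σ_1 + 1·σ_2 = 6(Δ_1 - Δ_0) = 76
Natural end conditions: σ_0 = σ_2 = 0.
Solving the tridiagonal system: σ_0 = 0, σ_1 = 19/2, σ_2 = 0.
On [3, 4], S(x) = -3 + 53/6·(x - 3) + 19/4·(x - 3)² - 19/12·(x - 3)³.
With (x - 3) = 3/4: S(15/4) = 1441/256.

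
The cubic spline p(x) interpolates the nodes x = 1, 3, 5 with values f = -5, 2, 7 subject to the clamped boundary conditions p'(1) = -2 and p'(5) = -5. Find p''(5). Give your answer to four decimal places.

-11.2500

Put M_i = p'' at the i-th knot. Here h = (2, 2) and Δ = (7/2, 5/2), so the interior equations h_(i-1)·M_(i-1) + 2(h_(i-1)+h_i)·M_i + h_i·M_(i+1) = 6(Δ_i − Δ_(i-1)) read
  2·M_0 + 8·M_1 + 2·M_2 = 6(Δ_1 - Δ_0) = -6
Clamped end conditions give two more equations: 2h_0·M_0 + h_0·M_1 = 6(Δ_0 - p'(1)) = 33 and h_1·M_1 + 2h_1·M_2 = 6(p'(5) - Δ_1) = -45.
Forward elimination and back-substitution give M_0 = 33/4, M_1 = 0, M_2 = -45/4.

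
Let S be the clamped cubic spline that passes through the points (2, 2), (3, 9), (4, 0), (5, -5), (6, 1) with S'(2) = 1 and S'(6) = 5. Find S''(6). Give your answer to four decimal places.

Let M_i = S''(x_i). Step sizes h_i = 1, 1, 1, 1; slopes of the chords Δ_i = (y_(i+1) - y_i)/h_i = 7, -9, -5, 6.
  1·M_0 + 4·M_1 + 1·M_2 = 6(Δ_1 - Δ_0) = -96
  1·M_1 + 4·M_2 + 1·M_3 = 6(Δ_2 - Δ_1) = 24
  1·M_2 + 4·M_3 + 1·M_4 = 6(Δ_3 - Δ_2) = 66
Clamped end conditions give two more equations: 2h_0·M_0 + h_0·M_1 = 6(Δ_0 - S'(2)) = 36 and h_3·M_3 + 2h_3·M_4 = 6(S'(6) - Δ_3) = -6.
Solving the tridiagonal system: M_0 = 1003/28, M_1 = -499/14, M_2 = 43/4, M_3 = 233/14, M_4 = -317/28.

-11.3214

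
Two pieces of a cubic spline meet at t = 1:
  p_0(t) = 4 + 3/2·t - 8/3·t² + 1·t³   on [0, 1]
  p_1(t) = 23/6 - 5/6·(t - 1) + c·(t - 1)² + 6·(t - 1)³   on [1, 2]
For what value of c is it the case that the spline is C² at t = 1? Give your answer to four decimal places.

0.3333

p_0''(t) = -16/3 + 6·t, so p_0''(1) = 2/3. On the right, p_1''(1) = 2c, so c = 1/3.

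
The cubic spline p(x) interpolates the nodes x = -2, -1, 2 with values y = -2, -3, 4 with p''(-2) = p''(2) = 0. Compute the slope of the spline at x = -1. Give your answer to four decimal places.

-0.1667

Put m_i = p'' at the i-th knot. Here h = (1, 3) and Δ = (-1, 7/3), so the interior equations h_(i-1)·m_(i-1) + 2(h_(i-1)+h_i)·m_i + h_i·m_(i+1) = 6(Δ_i − Δ_(i-1)) read
  1·m_0 + 8·m_1 + 3·m_2 = 6(Δ_1 - Δ_0) = 20
Natural end conditions: m_0 = m_2 = 0.
Forward elimination and back-substitution give m_0 = 0, m_1 = 5/2, m_2 = 0.
On [-1, 2], p'(x) = b_1 + 2c_1·(x + 1) + 3d_1·(x + 1)² with b_1 = Δ_1 - h_1(2m_1 + m_2)/6 = -1/6, c_1 = m_1/2 = 5/4, d_1 = (m_2 - m_1)/(6h_1) = -5/36. So p'(-1) = -1/6.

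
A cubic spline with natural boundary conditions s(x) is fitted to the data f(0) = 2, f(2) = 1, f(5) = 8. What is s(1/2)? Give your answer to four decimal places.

1.4844

With m_i denoting the second derivative at x_i, h_i = 2, 3, and Δ_i = (y_(i+1) − y_i)/h_i = -1/2, 7/3:
  2·m_0 + 10·m_1 + 3·m_2 = 6(Δ_1 - Δ_0) = 17
Natural end conditions: m_0 = m_2 = 0.
Solving the tridiagonal system: m_0 = 0, m_1 = 17/10, m_2 = 0.
On [0, 2], s(x) = 2 - 16/15·x + 0·x² + 17/120·x³.
With x = 1/2: s(1/2) = 95/64.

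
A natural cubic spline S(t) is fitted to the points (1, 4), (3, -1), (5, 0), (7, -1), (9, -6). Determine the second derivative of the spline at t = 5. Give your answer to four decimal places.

-1.0714

Write M_i for S''(x_i). With h_i = 2, 2, 2, 2 and divided differences Δ_i = -5/2, 1/2, -1/2, -5/2, the continuity of S' gives the tridiagonal system
  2·M_0 + 8·M_1 + 2·M_2 = 6(Δ_1 - Δ_0) = 18
  2·M_1 + 8·M_2 + 2·M_3 = 6(Δ_2 - Δ_1) = -6
  2·M_2 + 8·M_3 + 2·M_4 = 6(Δ_3 - Δ_2) = -12
Natural end conditions: M_0 = M_4 = 0.
Forward elimination and back-substitution give M_0 = 0, M_1 = 141/56, M_2 = -15/14, M_3 = -69/56, M_4 = 0.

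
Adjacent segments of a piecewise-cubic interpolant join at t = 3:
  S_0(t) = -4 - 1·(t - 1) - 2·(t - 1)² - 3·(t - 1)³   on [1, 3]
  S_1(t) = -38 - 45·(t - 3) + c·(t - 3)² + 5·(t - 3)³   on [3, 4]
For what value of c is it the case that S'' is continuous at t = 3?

-20

S_0''(t) = -4 - 18·(t - 1), so S_0''(3) = -40. On the right, S_1''(3) = 2c, so c = -20.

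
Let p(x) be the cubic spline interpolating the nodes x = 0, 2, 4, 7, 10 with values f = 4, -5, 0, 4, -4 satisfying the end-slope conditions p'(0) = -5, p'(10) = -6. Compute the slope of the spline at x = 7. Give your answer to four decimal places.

-0.3643

Let M_i = p''(x_i). Step sizes h_i = 2, 2, 3, 3; slopes of the chords Δ_i = (y_(i+1) - y_i)/h_i = -9/2, 5/2, 4/3, -8/3.
  2·M_0 + 8·M_1 + 2·M_2 = 6(Δ_1 - Δ_0) = 42
  2·M_1 + 10·M_2 + 3·M_3 = 6(Δ_2 - Δ_1) = -7
  3·M_2 + 12·M_3 + 3·M_4 = 6(Δ_3 - Δ_2) = -24
Clamped end conditions give two more equations: 2h_0·M_0 + h_0·M_1 = 6(Δ_0 - p'(0)) = 3 and h_3·M_3 + 2h_3·M_4 = 6(p'(10) - Δ_3) = -20.
Solving: M_0 = -167/70, M_1 = 439/70, M_2 = -17/10, M_3 = -89/105, M_4 = -611/210.
On [7, 10], p'(x) = b_3 + 2c_3·(x - 7) + 3d_3·(x - 7)² with b_3 = Δ_3 - h_3(2M_3 + M_4)/6 = -51/140, c_3 = M_3/2 = -89/210, d_3 = (M_4 - M_3)/(6h_3) = -433/3780. So p'(7) = -51/140.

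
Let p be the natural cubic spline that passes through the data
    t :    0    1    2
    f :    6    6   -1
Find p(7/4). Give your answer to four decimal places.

1.1602

Put M_i = p'' at the i-th knot. Here h = (1, 1) and Δ = (0, -7), so the interior equations h_(i-1)·M_(i-1) + 2(h_(i-1)+h_i)·M_i + h_i·M_(i+1) = 6(Δ_i − Δ_(i-1)) read
  1·M_0 + 4·M_1 + 1·M_2 = 6(Δ_1 - Δ_0) = -42
Natural end conditions: M_0 = M_2 = 0.
Hence M_0 = 0, M_1 = -21/2, M_2 = 0.
On [1, 2], p(t) = 6 - 7/2·(t - 1) - 21/4·(t - 1)² + 7/4·(t - 1)³.
With (t - 1) = 3/4: p(7/4) = 297/256.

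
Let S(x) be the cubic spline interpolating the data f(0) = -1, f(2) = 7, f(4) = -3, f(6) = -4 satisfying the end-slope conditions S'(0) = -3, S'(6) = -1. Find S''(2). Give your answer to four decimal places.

-12.9333

Let M_i = S''(x_i). Step sizes h_i = 2, 2, 2; slopes of the chords Δ_i = (y_(i+1) - y_i)/h_i = 4, -5, -1/2.
  2·M_0 + 8·M_1 + 2·M_2 = 6(Δ_1 - Δ_0) = -54
  2·M_1 + 8·M_2 + 2·M_3 = 6(Δ_2 - Δ_1) = 27
Clamped end conditions give two more equations: 2h_0·M_0 + h_0·M_1 = 6(Δ_0 - S'(0)) = 42 and h_2·M_2 + 2h_2·M_3 = 6(S'(6) - Δ_2) = -3.
Forward elimination and back-substitution give M_0 = 509/30, M_1 = -194/15, M_2 = 233/30, M_3 = -139/30.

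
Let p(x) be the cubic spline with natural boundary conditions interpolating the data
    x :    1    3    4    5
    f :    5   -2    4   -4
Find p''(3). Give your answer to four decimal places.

With M_i denoting the second derivative at x_i, h_i = 2, 1, 1, and Δ_i = (y_(i+1) − y_i)/h_i = -7/2, 6, -8:
  2·M_0 + 6·M_1 + 1·M_2 = 6(Δ_1 - Δ_0) = 57
  1·M_1 + 4·M_2 + 1·M_3 = 6(Δ_2 - Δ_1) = -84
Natural end conditions: M_0 = M_3 = 0.
Solving the tridiagonal system: M_0 = 0, M_1 = 312/23, M_2 = -561/23, M_3 = 0.

13.5652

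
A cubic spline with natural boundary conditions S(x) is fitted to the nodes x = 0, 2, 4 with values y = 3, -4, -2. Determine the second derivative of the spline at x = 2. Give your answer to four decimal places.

Write σ_i for S''(x_i). With h_i = 2, 2 and divided differences Δ_i = -7/2, 1, the continuity of S' gives the tridiagonal system
  2·σ_0 + 8·σ_1 + 2·σ_2 = 6(Δ_1 - Δ_0) = 27
Natural end conditions: σ_0 = σ_2 = 0.
Forward elimination and back-substitution give σ_0 = 0, σ_1 = 27/8, σ_2 = 0.

3.3750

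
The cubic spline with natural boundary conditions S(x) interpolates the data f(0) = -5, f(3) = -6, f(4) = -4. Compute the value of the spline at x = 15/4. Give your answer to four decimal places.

With σ_i denoting the second derivative at x_i, h_i = 3, 1, and Δ_i = (y_(i+1) − y_i)/h_i = -1/3, 2:
  3·σ_0 + 8·σ_1 + 1·σ_2 = 6(Δ_1 - Δ_0) = 14
Natural end conditions: σ_0 = σ_2 = 0.
Forward elimination and back-substitution give σ_0 = 0, σ_1 = 7/4, σ_2 = 0.
On [3, 4], S(x) = -6 + 17/12·(x - 3) + 7/8·(x - 3)² - 7/24·(x - 3)³.
With (x - 3) = 3/4: S(15/4) = -2339/512.

-4.5684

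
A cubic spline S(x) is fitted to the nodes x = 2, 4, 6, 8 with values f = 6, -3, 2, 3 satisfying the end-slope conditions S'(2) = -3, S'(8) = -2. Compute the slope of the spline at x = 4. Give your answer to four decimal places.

-1.5333

Put M_i = S'' at the i-th knot. Here h = (2, 2, 2) and Δ = (-9/2, 5/2, 1/2), so the interior equations h_(i-1)·M_(i-1) + 2(h_(i-1)+h_i)·M_i + h_i·M_(i+1) = 6(Δ_i − Δ_(i-1)) read
  2·M_0 + 8·M_1 + 2·M_2 = 6(Δ_1 - Δ_0) = 42
  2·M_1 + 8·M_2 + 2·M_3 = 6(Δ_2 - Δ_1) = -12
Clamped end conditions give two more equations: 2h_0·M_0 + h_0·M_1 = 6(Δ_0 - S'(2)) = -9 and h_2·M_2 + 2h_2·M_3 = 6(S'(8) - Δ_2) = -15.
Forward elimination and back-substitution give M_0 = -179/30, M_1 = 223/30, M_2 = -83/30, M_3 = -71/30.
On [4, 6], S'(x) = b_1 + 2c_1·(x - 4) + 3d_1·(x - 4)² with b_1 = Δ_1 - h_1(2M_1 + M_2)/6 = -23/15, c_1 = M_1/2 = 223/60, d_1 = (M_2 - M_1)/(6h_1) = -17/20. So S'(4) = -23/15.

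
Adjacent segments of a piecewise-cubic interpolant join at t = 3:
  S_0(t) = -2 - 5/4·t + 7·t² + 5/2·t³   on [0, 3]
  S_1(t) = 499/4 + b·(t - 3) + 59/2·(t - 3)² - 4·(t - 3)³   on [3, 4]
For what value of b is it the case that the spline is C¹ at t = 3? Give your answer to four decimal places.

108.2500

S_0'(t) = -5/4 + 14·t + 15/2·t², so S_0'(3) = 433/4. On the right, S_1'(3) = b, so b = 433/4.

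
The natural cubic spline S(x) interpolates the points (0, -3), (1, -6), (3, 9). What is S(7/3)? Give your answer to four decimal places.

Write M_i for S''(x_i). With h_i = 1, 2 and divided differences Δ_i = -3, 15/2, the continuity of S' gives the tridiagonal system
  1·M_0 + 6·M_1 + 2·M_2 = 6(Δ_1 - Δ_0) = 63
Natural end conditions: M_0 = M_2 = 0.
Solving: M_0 = 0, M_1 = 21/2, M_2 = 0.
On [1, 3], S(x) = -6 + 1/2·(x - 1) + 21/4·(x - 1)² - 7/8·(x - 1)³.
With (x - 1) = 4/3: S(7/3) = 52/27.

1.9259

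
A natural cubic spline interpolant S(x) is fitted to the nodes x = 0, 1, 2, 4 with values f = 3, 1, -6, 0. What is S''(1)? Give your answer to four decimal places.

Write m_i for S''(x_i). With h_i = 1, 1, 2 and divided differences Δ_i = -2, -7, 3, the continuity of S' gives the tridiagonal system
  1·m_0 + 4·m_1 + 1·m_2 = 6(Δ_1 - Δ_0) = -30
  1·m_1 + 6·m_2 + 2·m_3 = 6(Δ_2 - Δ_1) = 60
Natural end conditions: m_0 = m_3 = 0.
Solving: m_0 = 0, m_1 = -240/23, m_2 = 270/23, m_3 = 0.

-10.4348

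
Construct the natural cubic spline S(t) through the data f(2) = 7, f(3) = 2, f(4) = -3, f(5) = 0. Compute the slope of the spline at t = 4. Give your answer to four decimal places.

Put σ_i = S'' at the i-th knot. Here h = (1, 1, 1) and Δ = (-5, -5, 3), so the interior equations h_(i-1)·σ_(i-1) + 2(h_(i-1)+h_i)·σ_i + h_i·σ_(i+1) = 6(Δ_i − Δ_(i-1)) read
  1·σ_0 + 4·σ_1 + 1·σ_2 = 6(Δ_1 - Δ_0) = 0
  1·σ_1 + 4·σ_2 + 1·σ_3 = 6(Δ_2 - Δ_1) = 48
Natural end conditions: σ_0 = σ_3 = 0.
Hence σ_0 = 0, σ_1 = -16/5, σ_2 = 64/5, σ_3 = 0.
On [4, 5], S'(t) = b_2 + 2c_2·(t - 4) + 3d_2·(t - 4)² with b_2 = Δ_2 - h_2(2σ_2 + σ_3)/6 = -19/15, c_2 = σ_2/2 = 32/5, d_2 = (σ_3 - σ_2)/(6h_2) = -32/15. So S'(4) = -19/15.

-1.2667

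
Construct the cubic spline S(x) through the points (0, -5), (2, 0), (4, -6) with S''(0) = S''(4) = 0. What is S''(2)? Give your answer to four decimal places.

-4.1250

Write m_i for S''(x_i). With h_i = 2, 2 and divided differences Δ_i = 5/2, -3, the continuity of S' gives the tridiagonal system
  2·m_0 + 8·m_1 + 2·m_2 = 6(Δ_1 - Δ_0) = -33
Natural end conditions: m_0 = m_2 = 0.
Solving: m_0 = 0, m_1 = -33/8, m_2 = 0.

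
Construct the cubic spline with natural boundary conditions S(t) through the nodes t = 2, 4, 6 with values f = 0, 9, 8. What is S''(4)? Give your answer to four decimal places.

Put M_i = S'' at the i-th knot. Here h = (2, 2) and Δ = (9/2, -1/2), so the interior equations h_(i-1)·M_(i-1) + 2(h_(i-1)+h_i)·M_i + h_i·M_(i+1) = 6(Δ_i − Δ_(i-1)) read
  2·M_0 + 8·M_1 + 2·M_2 = 6(Δ_1 - Δ_0) = -30
Natural end conditions: M_0 = M_2 = 0.
Hence M_0 = 0, M_1 = -15/4, M_2 = 0.

-3.7500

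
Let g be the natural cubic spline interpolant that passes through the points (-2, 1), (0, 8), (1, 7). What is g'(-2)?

5

With σ_i denoting the second derivative at x_i, h_i = 2, 1, and Δ_i = (y_(i+1) − y_i)/h_i = 7/2, -1:
  2·σ_0 + 6·σ_1 + 1·σ_2 = 6(Δ_1 - Δ_0) = -27
Natural end conditions: σ_0 = σ_2 = 0.
Solving: σ_0 = 0, σ_1 = -9/2, σ_2 = 0.
On [-2, 0], g'(x) = b_0 + 2c_0·(x + 2) + 3d_0·(x + 2)² with b_0 = Δ_0 - h_0(2σ_0 + σ_1)/6 = 5, c_0 = σ_0/2 = 0, d_0 = (σ_1 - σ_0)/(6h_0) = -3/8. So g'(-2) = 5.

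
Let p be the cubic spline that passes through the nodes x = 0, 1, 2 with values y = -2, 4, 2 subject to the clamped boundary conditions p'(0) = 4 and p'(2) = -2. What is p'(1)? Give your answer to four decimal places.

2.5000

Write M_i for p''(x_i). With h_i = 1, 1 and divided differences Δ_i = 6, -2, the continuity of p' gives the tridiagonal system
  1·M_0 + 4·M_1 + 1·M_2 = 6(Δ_1 - Δ_0) = -48
Clamped end conditions give two more equations: 2h_0·M_0 + h_0·M_1 = 6(Δ_0 - p'(0)) = 12 and h_1·M_1 + 2h_1·M_2 = 6(p'(2) - Δ_1) = 0.
Hence M_0 = 15, M_1 = -18, M_2 = 9.
On [1, 2], p'(x) = b_1 + 2c_1·(x - 1) + 3d_1·(x - 1)² with b_1 = Δ_1 - h_1(2M_1 + M_2)/6 = 5/2, c_1 = M_1/2 = -9, d_1 = (M_2 - M_1)/(6h_1) = 9/2. So p'(1) = 5/2.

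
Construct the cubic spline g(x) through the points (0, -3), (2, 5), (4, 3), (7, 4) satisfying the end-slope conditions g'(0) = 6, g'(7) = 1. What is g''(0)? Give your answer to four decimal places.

-1.0541

Let m_i = g''(x_i). Step sizes h_i = 2, 2, 3; slopes of the chords Δ_i = (y_(i+1) - y_i)/h_i = 4, -1, 1/3.
  2·m_0 + 8·m_1 + 2·m_2 = 6(Δ_1 - Δ_0) = -30
  2·m_1 + 10·m_2 + 3·m_3 = 6(Δ_2 - Δ_1) = 8
Clamped end conditions give two more equations: 2h_0·m_0 + h_0·m_1 = 6(Δ_0 - g'(0)) = -12 and h_2·m_2 + 2h_2·m_3 = 6(g'(7) - Δ_2) = 4.
Solving the tridiagonal system: m_0 = -39/37, m_1 = -144/37, m_2 = 60/37, m_3 = -16/111.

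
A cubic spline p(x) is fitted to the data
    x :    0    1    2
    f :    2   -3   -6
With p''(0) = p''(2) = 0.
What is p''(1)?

3

Let σ_i = p''(x_i). Step sizes h_i = 1, 1; slopes of the chords Δ_i = (y_(i+1) - y_i)/h_i = -5, -3.
  1·σ_0 + 4·σ_1 + 1·σ_2 = 6(Δ_1 - Δ_0) = 12
Natural end conditions: σ_0 = σ_2 = 0.
Hence σ_0 = 0, σ_1 = 3, σ_2 = 0.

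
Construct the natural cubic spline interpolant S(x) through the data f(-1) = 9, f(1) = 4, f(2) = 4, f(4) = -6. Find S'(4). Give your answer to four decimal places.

Put σ_i = S'' at the i-th knot. Here h = (2, 1, 2) and Δ = (-5/2, 0, -5), so the interior equations h_(i-1)·σ_(i-1) + 2(h_(i-1)+h_i)·σ_i + h_i·σ_(i+1) = 6(Δ_i − Δ_(i-1)) read
  2·σ_0 + 6·σ_1 + 1·σ_2 = 6(Δ_1 - Δ_0) = 15
  1·σ_1 + 6·σ_2 + 2·σ_3 = 6(Δ_2 - Δ_1) = -30
Natural end conditions: σ_0 = σ_3 = 0.
Solving: σ_0 = 0, σ_1 = 24/7, σ_2 = -39/7, σ_3 = 0.
On [2, 4], S'(x) = b_2 + 2c_2·(x - 2) + 3d_2·(x - 2)² with b_2 = Δ_2 - h_2(2σ_2 + σ_3)/6 = -9/7, c_2 = σ_2/2 = -39/14, d_2 = (σ_3 - σ_2)/(6h_2) = 13/28. So S'(4) = -48/7.

-6.8571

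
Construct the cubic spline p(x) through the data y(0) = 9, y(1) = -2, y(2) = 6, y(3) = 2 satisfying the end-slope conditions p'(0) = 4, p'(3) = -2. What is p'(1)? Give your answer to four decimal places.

Let m_i = p''(x_i). Step sizes h_i = 1, 1, 1; slopes of the chords Δ_i = (y_(i+1) - y_i)/h_i = -11, 8, -4.
  1·m_0 + 4·m_1 + 1·m_2 = 6(Δ_1 - Δ_0) = 114
  1·m_1 + 4·m_2 + 1·m_3 = 6(Δ_2 - Δ_1) = -72
Clamped end conditions give two more equations: 2h_0·m_0 + h_0·m_1 = 6(Δ_0 - p'(0)) = -90 and h_2·m_2 + 2h_2·m_3 = 6(p'(3) - Δ_2) = 12.
Solving: m_0 = -366/5, m_1 = 282/5, m_2 = -192/5, m_3 = 126/5.
On [1, 2], p'(x) = b_1 + 2c_1·(x - 1) + 3d_1·(x - 1)² with b_1 = Δ_1 - h_1(2m_1 + m_2)/6 = -22/5, c_1 = m_1/2 = 141/5, d_1 = (m_2 - m_1)/(6h_1) = -79/5. So p'(1) = -22/5.

-4.4000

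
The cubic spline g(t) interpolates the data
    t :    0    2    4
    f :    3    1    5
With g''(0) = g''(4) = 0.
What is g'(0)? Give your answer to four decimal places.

-1.7500

Write M_i for g''(x_i). With h_i = 2, 2 and divided differences Δ_i = -1, 2, the continuity of g' gives the tridiagonal system
  2·M_0 + 8·M_1 + 2·M_2 = 6(Δ_1 - Δ_0) = 18
Natural end conditions: M_0 = M_2 = 0.
Forward elimination and back-substitution give M_0 = 0, M_1 = 9/4, M_2 = 0.
On [0, 2], g'(t) = b_0 + 2c_0·t + 3d_0·t² with b_0 = Δ_0 - h_0(2M_0 + M_1)/6 = -7/4, c_0 = M_0/2 = 0, d_0 = (M_1 - M_0)/(6h_0) = 3/16. So g'(0) = -7/4.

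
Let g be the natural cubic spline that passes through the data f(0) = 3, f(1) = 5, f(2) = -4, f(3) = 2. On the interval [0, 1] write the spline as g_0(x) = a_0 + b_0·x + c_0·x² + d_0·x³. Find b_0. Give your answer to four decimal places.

5.9333

Put M_i = g'' at the i-th knot. Here h = (1, 1, 1) and Δ = (2, -9, 6), so the interior equations h_(i-1)·M_(i-1) + 2(h_(i-1)+h_i)·M_i + h_i·M_(i+1) = 6(Δ_i − Δ_(i-1)) read
  1·M_0 + 4·M_1 + 1·M_2 = 6(Δ_1 - Δ_0) = -66
  1·M_1 + 4·M_2 + 1·M_3 = 6(Δ_2 - Δ_1) = 90
Natural end conditions: M_0 = M_3 = 0.
Hence M_0 = 0, M_1 = -118/5, M_2 = 142/5, M_3 = 0.
On [0, 1], with g_0(x) = a_0 + b_0·x + c_0·x² + d_0·x³: c_0 = M_0/2 = 0, d_0 = (M_1 - M_0)/(6h_0) = -59/15, b_0 = Δ_0 - h_0(2M_0 + M_1)/6 = 89/15.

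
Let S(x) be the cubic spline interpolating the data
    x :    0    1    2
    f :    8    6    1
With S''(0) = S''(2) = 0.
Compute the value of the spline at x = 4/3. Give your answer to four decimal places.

With m_i denoting the second derivative at x_i, h_i = 1, 1, and Δ_i = (y_(i+1) − y_i)/h_i = -2, -5:
  1·m_0 + 4·m_1 + 1·m_2 = 6(Δ_1 - Δ_0) = -18
Natural end conditions: m_0 = m_2 = 0.
Hence m_0 = 0, m_1 = -9/2, m_2 = 0.
On [1, 2], S(x) = 6 - 7/2·(x - 1) - 9/4·(x - 1)² + 3/4·(x - 1)³.
With (x - 1) = 1/3: S(4/3) = 83/18.

4.6111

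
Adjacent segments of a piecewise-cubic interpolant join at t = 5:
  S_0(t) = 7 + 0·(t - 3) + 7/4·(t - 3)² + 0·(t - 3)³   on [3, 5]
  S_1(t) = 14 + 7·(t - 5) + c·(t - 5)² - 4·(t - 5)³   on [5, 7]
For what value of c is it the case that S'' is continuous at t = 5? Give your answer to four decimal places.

S_0''(t) = 7/2 + 0·(t - 3), so S_0''(5) = 7/2. On the right, S_1''(5) = 2c, so c = 7/4.

1.7500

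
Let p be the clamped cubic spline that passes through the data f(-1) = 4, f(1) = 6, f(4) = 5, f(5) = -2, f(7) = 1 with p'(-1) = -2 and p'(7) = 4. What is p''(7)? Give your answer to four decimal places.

-1.2328

Put σ_i = p'' at the i-th knot. Here h = (2, 3, 1, 2) and Δ = (1, -1/3, -7, 3/2), so the interior equations h_(i-1)·σ_(i-1) + 2(h_(i-1)+h_i)·σ_i + h_i·σ_(i+1) = 6(Δ_i − Δ_(i-1)) read
  2·σ_0 + 10·σ_1 + 3·σ_2 = 6(Δ_1 - Δ_0) = -8
  3·σ_1 + 8·σ_2 + 1·σ_3 = 6(Δ_2 - Δ_1) = -40
  1·σ_2 + 6·σ_3 + 2·σ_4 = 6(Δ_3 - Δ_2) = 51
Clamped end conditions give two more equations: 2h_0·σ_0 + h_0·σ_1 = 6(Δ_0 - p'(-1)) = 18 and h_3·σ_3 + 2h_3·σ_4 = 6(p'(7) - Δ_3) = 15.
Hence σ_0 = 597/136, σ_1 = 15/68, σ_2 = -1291/204, σ_3 = 2033/204, σ_4 = -503/408.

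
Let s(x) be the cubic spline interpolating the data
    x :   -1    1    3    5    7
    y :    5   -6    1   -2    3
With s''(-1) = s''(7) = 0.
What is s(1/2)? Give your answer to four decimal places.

With M_i denoting the second derivative at x_i, h_i = 2, 2, 2, 2, and Δ_i = (y_(i+1) − y_i)/h_i = -11/2, 7/2, -3/2, 5/2:
  2·M_0 + 8·M_1 + 2·M_2 = 6(Δ_1 - Δ_0) = 54
  2·M_1 + 8·M_2 + 2·M_3 = 6(Δ_2 - Δ_1) = -30
  2·M_2 + 8·M_3 + 2·M_4 = 6(Δ_3 - Δ_2) = 24
Natural end conditions: M_0 = M_4 = 0.
Solving: M_0 = 0, M_1 = 477/56, M_2 = -99/14, M_3 = 267/56, M_4 = 0.
On [-1, 1], s(x) = 5 - 467/56·(x + 1) + 0·(x + 1)² + 159/224·(x + 1)³.
With (x + 1) = 3/2: s(1/2) = -1309/256.

-5.1133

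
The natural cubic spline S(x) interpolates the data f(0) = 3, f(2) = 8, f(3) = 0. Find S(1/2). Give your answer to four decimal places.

Write M_i for S''(x_i). With h_i = 2, 1 and divided differences Δ_i = 5/2, -8, the continuity of S' gives the tridiagonal system
  2·M_0 + 6·M_1 + 1·M_2 = 6(Δ_1 - Δ_0) = -63
Natural end conditions: M_0 = M_2 = 0.
Forward elimination and back-substitution give M_0 = 0, M_1 = -21/2, M_2 = 0.
On [0, 2], S(x) = 3 + 6·x + 0·x² - 7/8·x³.
With x = 1/2: S(1/2) = 377/64.

5.8906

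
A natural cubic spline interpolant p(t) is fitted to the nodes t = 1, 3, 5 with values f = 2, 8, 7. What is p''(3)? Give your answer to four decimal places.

With M_i denoting the second derivative at x_i, h_i = 2, 2, and Δ_i = (y_(i+1) − y_i)/h_i = 3, -1/2:
  2·M_0 + 8·M_1 + 2·M_2 = 6(Δ_1 - Δ_0) = -21
Natural end conditions: M_0 = M_2 = 0.
Solving the tridiagonal system: M_0 = 0, M_1 = -21/8, M_2 = 0.

-2.6250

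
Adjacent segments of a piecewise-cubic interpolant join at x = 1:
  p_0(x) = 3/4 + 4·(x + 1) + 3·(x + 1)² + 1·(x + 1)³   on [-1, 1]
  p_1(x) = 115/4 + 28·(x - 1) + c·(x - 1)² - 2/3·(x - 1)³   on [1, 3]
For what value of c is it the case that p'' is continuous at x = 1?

9

p_0''(x) = 6 + 6·(x + 1), so p_0''(1) = 18. On the right, p_1''(1) = 2c, so c = 9.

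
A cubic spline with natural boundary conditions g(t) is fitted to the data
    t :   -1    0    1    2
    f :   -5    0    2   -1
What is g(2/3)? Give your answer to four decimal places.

Let m_i = g''(x_i). Step sizes h_i = 1, 1, 1; slopes of the chords Δ_i = (y_(i+1) - y_i)/h_i = 5, 2, -3.
  1·m_0 + 4·m_1 + 1·m_2 = 6(Δ_1 - Δ_0) = -18
  1·m_1 + 4·m_2 + 1·m_3 = 6(Δ_2 - Δ_1) = -30
Natural end conditions: m_0 = m_3 = 0.
Solving the tridiagonal system: m_0 = 0, m_1 = -14/5, m_2 = -34/5, m_3 = 0.
On [0, 1], g(t) = 0 + 61/15·t - 7/5·t² - 2/3·t³.
With t = 2/3: g(2/3) = 766/405.

1.8914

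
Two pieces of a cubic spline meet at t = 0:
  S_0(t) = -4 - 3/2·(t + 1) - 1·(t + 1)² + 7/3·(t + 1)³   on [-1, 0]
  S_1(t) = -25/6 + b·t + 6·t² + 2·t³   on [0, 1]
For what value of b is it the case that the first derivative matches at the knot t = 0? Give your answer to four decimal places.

S_0'(t) = -3/2 - 2·(t + 1) + 7·(t + 1)², so S_0'(0) = 7/2. On the right, S_1'(0) = b, so b = 7/2.

3.5000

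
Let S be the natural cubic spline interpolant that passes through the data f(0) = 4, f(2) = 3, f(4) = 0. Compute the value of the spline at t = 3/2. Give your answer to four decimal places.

Write m_i for S''(x_i). With h_i = 2, 2 and divided differences Δ_i = -1/2, -3/2, the continuity of S' gives the tridiagonal system
  2·m_0 + 8·m_1 + 2·m_2 = 6(Δ_1 - Δ_0) = -6
Natural end conditions: m_0 = m_2 = 0.
Solving the tridiagonal system: m_0 = 0, m_1 = -3/4, m_2 = 0.
On [0, 2], S(t) = 4 - 1/4·t + 0·t² - 1/16·t³.
With t = 3/2: S(3/2) = 437/128.

3.4141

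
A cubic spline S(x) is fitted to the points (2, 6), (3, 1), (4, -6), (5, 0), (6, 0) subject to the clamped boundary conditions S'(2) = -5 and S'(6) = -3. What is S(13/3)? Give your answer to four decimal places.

Put M_i = S'' at the i-th knot. Here h = (1, 1, 1, 1) and Δ = (-5, -7, 6, 0), so the interior equations h_(i-1)·M_(i-1) + 2(h_(i-1)+h_i)·M_i + h_i·M_(i+1) = 6(Δ_i − Δ_(i-1)) read
  1·M_0 + 4·M_1 + 1·M_2 = 6(Δ_1 - Δ_0) = -12
  1·M_1 + 4·M_2 + 1·M_3 = 6(Δ_2 - Δ_1) = 78
  1·M_2 + 4·M_3 + 1·M_4 = 6(Δ_3 - Δ_2) = -36
Clamped end conditions give two more equations: 2h_0·M_0 + h_0·M_1 = 6(Δ_0 - S'(2)) = 0 and h_3·M_3 + 2h_3·M_4 = 6(S'(6) - Δ_3) = -18.
Solving the tridiagonal system: M_0 = 38/7, M_1 = -76/7, M_2 = 26, M_3 = -106/7, M_4 = -10/7.
On [4, 5], S(x) = -6 - 1/7·(x - 4) + 13·(x - 4)² - 48/7·(x - 4)³.
With (x - 4) = 1/3: S(13/3) = -34/7.

-4.8571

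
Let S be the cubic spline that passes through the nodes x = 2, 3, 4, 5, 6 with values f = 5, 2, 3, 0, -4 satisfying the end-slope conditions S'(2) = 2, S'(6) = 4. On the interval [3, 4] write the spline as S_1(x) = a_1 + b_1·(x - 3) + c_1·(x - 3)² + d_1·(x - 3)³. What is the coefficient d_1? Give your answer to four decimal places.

-3.5179

With σ_i denoting the second derivative at x_i, h_i = 1, 1, 1, 1, and Δ_i = (y_(i+1) − y_i)/h_i = -3, 1, -3, -4:
  1·σ_0 + 4·σ_1 + 1·σ_2 = 6(Δ_1 - Δ_0) = 24
  1·σ_1 + 4·σ_2 + 1·σ_3 = 6(Δ_2 - Δ_1) = -24
  1·σ_2 + 4·σ_3 + 1·σ_4 = 6(Δ_3 - Δ_2) = -6
Clamped end conditions give two more equations: 2h_0·σ_0 + h_0·σ_1 = 6(Δ_0 - S'(2)) = -30 and h_3·σ_3 + 2h_3·σ_4 = 6(S'(6) - Δ_3) = 48.
Hence σ_0 = -607/28, σ_1 = 187/14, σ_2 = -31/4, σ_3 = -89/14, σ_4 = 761/28.
On [3, 4], with S_1(x) = a_1 + b_1·(x - 3) + c_1·(x - 3)² + d_1·(x - 3)³: c_1 = σ_1/2 = 187/28, d_1 = (σ_2 - σ_1)/(6h_1) = -197/56, b_1 = Δ_1 - h_1(2σ_1 + σ_2)/6 = -121/56.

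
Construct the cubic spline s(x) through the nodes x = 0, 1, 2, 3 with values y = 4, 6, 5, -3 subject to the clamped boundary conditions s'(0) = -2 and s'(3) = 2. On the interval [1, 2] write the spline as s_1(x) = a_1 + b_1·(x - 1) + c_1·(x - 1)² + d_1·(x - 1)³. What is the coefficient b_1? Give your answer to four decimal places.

Write M_i for s''(x_i). With h_i = 1, 1, 1 and divided differences Δ_i = 2, -1, -8, the continuity of s' gives the tridiagonal system
  1·M_0 + 4·M_1 + 1·M_2 = 6(Δ_1 - Δ_0) = -18
  1·M_1 + 4·M_2 + 1·M_3 = 6(Δ_2 - Δ_1) = -42
Clamped end conditions give two more equations: 2h_0·M_0 + h_0·M_1 = 6(Δ_0 - s'(0)) = 24 and h_2·M_2 + 2h_2·M_3 = 6(s'(3) - Δ_2) = 60.
Solving: M_0 = 202/15, M_1 = -44/15, M_2 = -296/15, M_3 = 598/15.
On [1, 2], with s_1(x) = a_1 + b_1·(x - 1) + c_1·(x - 1)² + d_1·(x - 1)³: c_1 = M_1/2 = -22/15, d_1 = (M_2 - M_1)/(6h_1) = -14/5, b_1 = Δ_1 - h_1(2M_1 + M_2)/6 = 49/15.

3.2667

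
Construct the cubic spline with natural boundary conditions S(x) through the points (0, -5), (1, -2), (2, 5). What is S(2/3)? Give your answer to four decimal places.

-3.3704

With M_i denoting the second derivative at x_i, h_i = 1, 1, and Δ_i = (y_(i+1) − y_i)/h_i = 3, 7:
  1·M_0 + 4·M_1 + 1·M_2 = 6(Δ_1 - Δ_0) = 24
Natural end conditions: M_0 = M_2 = 0.
Solving the tridiagonal system: M_0 = 0, M_1 = 6, M_2 = 0.
On [0, 1], S(x) = -5 + 2·x + 0·x² + 1·x³.
With x = 2/3: S(2/3) = -91/27.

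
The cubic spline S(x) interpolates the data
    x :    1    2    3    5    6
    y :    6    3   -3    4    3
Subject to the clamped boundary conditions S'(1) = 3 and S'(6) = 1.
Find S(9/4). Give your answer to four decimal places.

1.1757

With M_i denoting the second derivative at x_i, h_i = 1, 1, 2, 1, and Δ_i = (y_(i+1) − y_i)/h_i = -3, -6, 7/2, -1:
  1·M_0 + 4·M_1 + 1·M_2 = 6(Δ_1 - Δ_0) = -18
  1·M_1 + 6·M_2 + 2·M_3 = 6(Δ_2 - Δ_1) = 57
  2·M_2 + 6·M_3 + 1·M_4 = 6(Δ_3 - Δ_2) = -27
Clamped end conditions give two more equations: 2h_0·M_0 + h_0·M_1 = 6(Δ_0 - S'(1)) = -36 and h_3·M_3 + 2h_3·M_4 = 6(S'(6) - Δ_3) = 12.
Solving: M_0 = -2051/128, M_1 = -253/64, M_2 = 1771/128, M_3 = -353/32, M_4 = 737/64.
On [2, 3], S(x) = 3 - 1789/256·(x - 2) - 253/128·(x - 2)² + 759/256·(x - 2)³.
With (x - 2) = 1/4: S(9/4) = 19263/16384.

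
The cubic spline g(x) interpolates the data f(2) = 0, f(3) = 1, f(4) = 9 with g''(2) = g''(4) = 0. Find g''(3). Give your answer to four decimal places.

10.5000

Let m_i = g''(x_i). Step sizes h_i = 1, 1; slopes of the chords Δ_i = (y_(i+1) - y_i)/h_i = 1, 8.
  1·m_0 + 4·m_1 + 1·m_2 = 6(Δ_1 - Δ_0) = 42
Natural end conditions: m_0 = m_2 = 0.
Solving the tridiagonal system: m_0 = 0, m_1 = 21/2, m_2 = 0.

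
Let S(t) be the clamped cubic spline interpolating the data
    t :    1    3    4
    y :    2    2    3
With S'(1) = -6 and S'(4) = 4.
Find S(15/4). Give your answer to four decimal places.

With M_i denoting the second derivative at x_i, h_i = 2, 1, and Δ_i = (y_(i+1) − y_i)/h_i = 0, 1:
  2·M_0 + 6·M_1 + 1·M_2 = 6(Δ_1 - Δ_0) = 6
Clamped end conditions give two more equations: 2h_0·M_0 + h_0·M_1 = 6(Δ_0 - S'(1)) = 36 and h_1·M_1 + 2h_1·M_2 = 6(S'(4) - Δ_1) = 18.
Hence M_0 = 34/3, M_1 = -14/3, M_2 = 34/3.
On [3, 4], S(t) = 2 + 2/3·(t - 3) - 7/3·(t - 3)² + 8/3·(t - 3)³.
With (t - 3) = 3/4: S(15/4) = 37/16.

2.3125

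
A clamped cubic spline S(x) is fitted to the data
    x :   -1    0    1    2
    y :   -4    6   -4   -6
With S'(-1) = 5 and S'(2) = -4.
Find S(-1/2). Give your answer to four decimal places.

1.5250

Put M_i = S'' at the i-th knot. Here h = (1, 1, 1) and Δ = (10, -10, -2), so the interior equations h_(i-1)·M_(i-1) + 2(h_(i-1)+h_i)·M_i + h_i·M_(i+1) = 6(Δ_i − Δ_(i-1)) read
  1·M_0 + 4·M_1 + 1·M_2 = 6(Δ_1 - Δ_0) = -120
  1·M_1 + 4·M_2 + 1·M_3 = 6(Δ_2 - Δ_1) = 48
Clamped end conditions give two more equations: 2h_0·M_0 + h_0·M_1 = 6(Δ_0 - S'(-1)) = 30 and h_2·M_2 + 2h_2·M_3 = 6(S'(2) - Δ_2) = -12.
Solving the tridiagonal system: M_0 = 192/5, M_1 = -234/5, M_2 = 144/5, M_3 = -102/5.
On [-1, 0], S(x) = -4 + 5·(x + 1) + 96/5·(x + 1)² - 71/5·(x + 1)³.
With (x + 1) = 1/2: S(-1/2) = 61/40.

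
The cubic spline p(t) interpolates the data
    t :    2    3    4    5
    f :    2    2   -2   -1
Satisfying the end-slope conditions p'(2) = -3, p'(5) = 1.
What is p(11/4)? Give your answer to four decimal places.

Write m_i for p''(x_i). With h_i = 1, 1, 1 and divided differences Δ_i = 0, -4, 1, the continuity of p' gives the tridiagonal system
  1·m_0 + 4·m_1 + 1·m_2 = 6(Δ_1 - Δ_0) = -24
  1·m_1 + 4·m_2 + 1·m_3 = 6(Δ_2 - Δ_1) = 30
Clamped end conditions give two more equations: 2h_0·m_0 + h_0·m_1 = 6(Δ_0 - p'(2)) = 18 and h_2·m_2 + 2h_2·m_3 = 6(p'(5) - Δ_2) = 0.
Solving the tridiagonal system: m_0 = 232/15, m_1 = -194/15, m_2 = 184/15, m_3 = -92/15.
On [2, 3], p(t) = 2 - 3·(t - 2) + 116/15·(t - 2)² - 71/15·(t - 2)³.
With (t - 2) = 3/4: p(11/4) = 673/320.

2.1031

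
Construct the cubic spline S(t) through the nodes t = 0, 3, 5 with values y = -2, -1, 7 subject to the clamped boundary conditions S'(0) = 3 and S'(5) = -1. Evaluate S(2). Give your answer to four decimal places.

Let M_i = S''(x_i). Step sizes h_i = 3, 2; slopes of the chords Δ_i = (y_(i+1) - y_i)/h_i = 1/3, 4.
  3·M_0 + 10·M_1 + 2·M_2 = 6(Δ_1 - Δ_0) = 22
Clamped end conditions give two more equations: 2h_0·M_0 + h_0·M_1 = 6(Δ_0 - S'(0)) = -16 and h_1·M_1 + 2h_1·M_2 = 6(S'(5) - Δ_1) = -30.
Solving: M_0 = -17/3, M_1 = 6, M_2 = -21/2.
On [0, 3], S(t) = -2 + 3·t - 17/6·t² + 35/54·t³.
With t = 2: S(2) = -58/27.

-2.1481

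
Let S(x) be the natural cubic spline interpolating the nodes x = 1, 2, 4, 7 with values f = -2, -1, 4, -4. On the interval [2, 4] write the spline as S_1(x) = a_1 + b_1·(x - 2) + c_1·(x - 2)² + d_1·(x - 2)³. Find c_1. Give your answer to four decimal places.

1.3571

With M_i denoting the second derivative at x_i, h_i = 1, 2, 3, and Δ_i = (y_(i+1) − y_i)/h_i = 1, 5/2, -8/3:
  1·M_0 + 6·M_1 + 2·M_2 = 6(Δ_1 - Δ_0) = 9
  2·M_1 + 10·M_2 + 3·M_3 = 6(Δ_2 - Δ_1) = -31
Natural end conditions: M_0 = M_3 = 0.
Forward elimination and back-substitution give M_0 = 0, M_1 = 19/7, M_2 = -51/14, M_3 = 0.
On [2, 4], with S_1(x) = a_1 + b_1·(x - 2) + c_1·(x - 2)² + d_1·(x - 2)³: c_1 = M_1/2 = 19/14, d_1 = (M_2 - M_1)/(6h_1) = -89/168, b_1 = Δ_1 - h_1(2M_1 + M_2)/6 = 40/21.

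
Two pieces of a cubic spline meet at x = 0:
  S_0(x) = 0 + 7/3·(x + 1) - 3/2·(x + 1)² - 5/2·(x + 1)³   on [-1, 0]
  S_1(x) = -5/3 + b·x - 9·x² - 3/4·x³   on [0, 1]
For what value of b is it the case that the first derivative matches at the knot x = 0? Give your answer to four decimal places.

-8.1667

S_0'(x) = 7/3 - 3·(x + 1) - 15/2·(x + 1)², so S_0'(0) = -49/6. On the right, S_1'(0) = b, so b = -49/6.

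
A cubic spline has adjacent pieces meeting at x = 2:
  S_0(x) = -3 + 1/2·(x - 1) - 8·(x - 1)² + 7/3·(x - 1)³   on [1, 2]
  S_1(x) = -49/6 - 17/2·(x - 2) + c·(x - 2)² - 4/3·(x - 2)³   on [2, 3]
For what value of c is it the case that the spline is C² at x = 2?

S_0''(x) = -16 + 14·(x - 1), so S_0''(2) = -2. On the right, S_1''(2) = 2c, so c = -1.

-1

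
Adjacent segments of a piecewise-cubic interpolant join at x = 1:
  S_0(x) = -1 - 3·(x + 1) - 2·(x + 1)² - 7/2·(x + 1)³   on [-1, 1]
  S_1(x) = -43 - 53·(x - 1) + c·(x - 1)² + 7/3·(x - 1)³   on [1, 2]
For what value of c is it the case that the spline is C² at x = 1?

S_0''(x) = -4 - 21·(x + 1), so S_0''(1) = -46. On the right, S_1''(1) = 2c, so c = -23.

-23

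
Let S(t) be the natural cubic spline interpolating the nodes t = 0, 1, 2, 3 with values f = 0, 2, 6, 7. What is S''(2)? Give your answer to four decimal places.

Write M_i for S''(x_i). With h_i = 1, 1, 1 and divided differences Δ_i = 2, 4, 1, the continuity of S' gives the tridiagonal system
  1·M_0 + 4·M_1 + 1·M_2 = 6(Δ_1 - Δ_0) = 12
  1·M_1 + 4·M_2 + 1·M_3 = 6(Δ_2 - Δ_1) = -18
Natural end conditions: M_0 = M_3 = 0.
Solving the tridiagonal system: M_0 = 0, M_1 = 22/5, M_2 = -28/5, M_3 = 0.

-5.6000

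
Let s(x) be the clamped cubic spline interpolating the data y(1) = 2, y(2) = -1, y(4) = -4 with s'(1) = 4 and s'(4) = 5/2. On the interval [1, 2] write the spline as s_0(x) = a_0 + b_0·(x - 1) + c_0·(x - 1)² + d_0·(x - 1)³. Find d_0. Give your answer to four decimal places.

4.5000

Let M_i = s''(x_i). Step sizes h_i = 1, 2; slopes of the chords Δ_i = (y_(i+1) - y_i)/h_i = -3, -3/2.
  1·M_0 + 6·M_1 + 2·M_2 = 6(Δ_1 - Δ_0) = 9
Clamped end conditions give two more equations: 2h_0·M_0 + h_0·M_1 = 6(Δ_0 - s'(1)) = -42 and h_1·M_1 + 2h_1·M_2 = 6(s'(4) - Δ_1) = 24.
Solving the tridiagonal system: M_0 = -23, M_1 = 4, M_2 = 4.
On [1, 2], with s_0(x) = a_0 + b_0·(x - 1) + c_0·(x - 1)² + d_0·(x - 1)³: c_0 = M_0/2 = -23/2, d_0 = (M_1 - M_0)/(6h_0) = 9/2, b_0 = Δ_0 - h_0(2M_0 + M_1)/6 = 4.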